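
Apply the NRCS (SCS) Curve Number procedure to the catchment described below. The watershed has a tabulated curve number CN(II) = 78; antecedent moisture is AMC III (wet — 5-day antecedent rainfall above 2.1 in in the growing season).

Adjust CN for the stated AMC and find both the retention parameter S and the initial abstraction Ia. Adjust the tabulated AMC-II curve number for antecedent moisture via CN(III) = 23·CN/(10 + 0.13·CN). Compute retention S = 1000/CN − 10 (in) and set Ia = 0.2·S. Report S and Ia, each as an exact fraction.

Wet (AMC III): CN(III) = 23·78/(10 + 0.13·78) = 1794/(1007/50) = 89700/1007 ≈ 89.076
S = 1000/(89700/1007) − 10 = 1100/897 in ≈ 1.226 in
Initial abstraction Ia = S/5 = (1100/897)/5 = 220/897 ≈ 0.245 in

S = 1100/897 in ≈ 1.226 in; Ia = 220/897 in ≈ 0.245 in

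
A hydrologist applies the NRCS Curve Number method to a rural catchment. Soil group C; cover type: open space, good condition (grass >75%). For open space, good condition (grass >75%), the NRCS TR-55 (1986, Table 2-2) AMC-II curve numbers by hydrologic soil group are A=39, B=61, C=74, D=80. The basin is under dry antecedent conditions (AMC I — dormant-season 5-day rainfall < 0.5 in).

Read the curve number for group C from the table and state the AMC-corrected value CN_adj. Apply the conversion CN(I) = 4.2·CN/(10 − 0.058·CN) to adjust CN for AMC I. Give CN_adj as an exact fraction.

CN_adj = 77700/1427 ≈ 54.450

NRCS table: open space, good condition (grass >75%), soil group C → CN(II) = 74
CN(I) from CN(II)=74: (4.2·74)/(10 − 0.058·74) = 77700/1427 ≈ 54.450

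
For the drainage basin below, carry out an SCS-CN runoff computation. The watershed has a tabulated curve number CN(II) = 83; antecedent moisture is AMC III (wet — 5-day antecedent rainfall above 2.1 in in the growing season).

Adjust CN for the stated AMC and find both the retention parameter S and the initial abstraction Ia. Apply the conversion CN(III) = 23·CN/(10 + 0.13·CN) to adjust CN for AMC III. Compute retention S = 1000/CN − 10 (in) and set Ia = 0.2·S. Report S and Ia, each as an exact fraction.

S = 1700/1909 in ≈ 0.891 in; Ia = 340/1909 in ≈ 0.178 in

Wet (AMC III): CN(III) = 23·83/(10 + 0.13·83) = 1909/(2079/100) = 190900/2079 ≈ 91.823
S = 1000/(190900/2079) − 10 = 1700/1909 in ≈ 0.891 in
Initial abstraction Ia = S/5 = (1700/1909)/5 = 340/1909 ≈ 0.178 in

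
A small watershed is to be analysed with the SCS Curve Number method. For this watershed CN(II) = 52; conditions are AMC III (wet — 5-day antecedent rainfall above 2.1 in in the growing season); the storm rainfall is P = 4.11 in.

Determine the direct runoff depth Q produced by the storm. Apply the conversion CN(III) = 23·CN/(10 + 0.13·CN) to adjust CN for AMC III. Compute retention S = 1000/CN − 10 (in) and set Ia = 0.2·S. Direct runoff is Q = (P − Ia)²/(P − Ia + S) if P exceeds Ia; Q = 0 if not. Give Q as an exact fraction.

Q = 1086559369/727197900 in ≈ 1.494 in

Adjust CN=52 to AMC III: 23·52/(10 + 0.13·52) → 1196 ÷ (419/25) = 29900/419 ≈ 71.360
Max retention: S = 1000/(29900/419) − 10 = 1200/299 in (≈ 4.013 in)
Ia = 0.2S: 0.2·4.013 = 0.803 in (exactly 240/299)
P − Ia = 4.110 − 0.803 = 98889/29900 ≈ 3.307 in (> 0, runoff occurs)
Q = (98889/29900)²/((98889/29900) + 1200/299) = (9779034321/894010000)/(218889/29900) = 1086559369/727197900 in ≈ 1.494 in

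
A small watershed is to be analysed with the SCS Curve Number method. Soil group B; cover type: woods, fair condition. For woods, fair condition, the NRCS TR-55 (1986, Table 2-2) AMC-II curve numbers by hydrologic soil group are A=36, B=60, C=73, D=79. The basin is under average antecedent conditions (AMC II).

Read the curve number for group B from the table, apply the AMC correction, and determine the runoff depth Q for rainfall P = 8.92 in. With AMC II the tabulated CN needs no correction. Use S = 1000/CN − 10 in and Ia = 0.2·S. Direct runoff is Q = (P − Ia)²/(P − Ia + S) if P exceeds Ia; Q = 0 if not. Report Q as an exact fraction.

NRCS table: woods, fair condition, soil group B → CN(II) = 60
AMC II — tabulated CN = 60 applies directly.
Retention S: 1000/CN − 10 with CN=60.000 → S = 20/3 ≈ 6.667 in
Ia = 0.2S: 0.2·6.667 = 1.333 in (exactly 4/3)
Excess rainfall: 8.920 − 1.333 = 7.587 in; P > Ia so Q > 0
Q = (569/75)²/((569/75) + 20/3) = (323761/5625)/(1069/75) = 323761/80175 in ≈ 4.038 in

Q = 323761/80175 in ≈ 4.038 in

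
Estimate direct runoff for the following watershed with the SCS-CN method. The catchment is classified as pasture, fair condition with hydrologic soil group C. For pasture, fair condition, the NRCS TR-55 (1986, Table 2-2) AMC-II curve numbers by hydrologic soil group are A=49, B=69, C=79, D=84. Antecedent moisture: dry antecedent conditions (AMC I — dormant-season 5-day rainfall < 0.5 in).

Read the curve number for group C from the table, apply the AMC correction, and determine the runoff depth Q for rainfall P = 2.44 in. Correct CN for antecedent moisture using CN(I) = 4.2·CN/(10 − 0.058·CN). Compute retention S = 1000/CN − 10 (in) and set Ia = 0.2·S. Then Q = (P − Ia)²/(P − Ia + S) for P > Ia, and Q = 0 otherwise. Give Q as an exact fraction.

NRCS table: pasture, fair condition, soil group C → CN(II) = 79
CN(I) from CN(II)=79: (4.2·79)/(10 − 0.058·79) = 7900/129 ≈ 61.240
Retention S: 1000/CN − 10 with CN=61.240 → S = 500/79 ≈ 6.329 in
Ia = 0.2·(500/79) = 100/79 in ≈ 1.266 in
P − Ia = 2.440 − 1.266 = 2319/1975 ≈ 1.174 in (> 0, runoff occurs)
Q = (2319/1975)²/((2319/1975) + 500/79) = (5377761/3900625)/(14819/1975) = 5377761/29267525 in ≈ 0.184 in

Q = 5377761/29267525 in ≈ 0.184 in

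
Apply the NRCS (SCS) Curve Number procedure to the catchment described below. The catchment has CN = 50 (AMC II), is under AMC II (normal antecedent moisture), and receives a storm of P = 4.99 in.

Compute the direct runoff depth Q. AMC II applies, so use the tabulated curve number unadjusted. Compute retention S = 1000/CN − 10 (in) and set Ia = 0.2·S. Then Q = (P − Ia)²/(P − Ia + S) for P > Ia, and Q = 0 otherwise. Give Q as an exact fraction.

AMC II — tabulated CN = 50 applies directly.
S = 1000/50 − 10 = 10 in ≈ 10.000 in
Ia = 0.2·10 = 2 in ≈ 2.000 in
Since P=4.990 > Ia=2.000: effective rainfall P−Ia = 299/100 in
Runoff Q = (P−Ia)²/(P−Ia+S) = (2.990)²/(2.990+10.000) = 89401/129900 ≈ 0.688 in

Q = 89401/129900 in ≈ 0.688 in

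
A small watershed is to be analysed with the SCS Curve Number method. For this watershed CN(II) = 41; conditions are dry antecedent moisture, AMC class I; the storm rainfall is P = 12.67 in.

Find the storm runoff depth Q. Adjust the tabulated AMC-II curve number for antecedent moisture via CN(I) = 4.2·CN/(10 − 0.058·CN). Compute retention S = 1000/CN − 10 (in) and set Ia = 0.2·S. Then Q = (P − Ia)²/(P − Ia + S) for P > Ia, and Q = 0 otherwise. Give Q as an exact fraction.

Q = 250887786769/297121370700 in ≈ 0.844 in

Dry (AMC I): CN(I) = 4.2·41/(10 − 0.058·41) = (861/5)/(3811/500) = 86100/3811 ≈ 22.592
Max retention: S = 1000/(86100/3811) − 10 = 29500/861 in (≈ 34.262 in)
Ia = 0.2S: 0.2·34.262 = 6.852 in (exactly 5900/861)
Excess rainfall: 12.670 − 6.852 = 5.818 in; P > Ia so Q > 0
Q: (500887/86100)² ÷ (3450887/86100) = 250887786769/297121370700 in (≈ 0.844 in)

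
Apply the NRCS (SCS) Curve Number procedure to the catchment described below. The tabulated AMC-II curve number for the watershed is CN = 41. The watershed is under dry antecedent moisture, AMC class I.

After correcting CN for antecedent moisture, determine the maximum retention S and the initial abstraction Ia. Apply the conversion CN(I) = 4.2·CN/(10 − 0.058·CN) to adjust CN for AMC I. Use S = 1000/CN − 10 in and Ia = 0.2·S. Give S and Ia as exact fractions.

S = 29500/861 in ≈ 34.262 in; Ia = 5900/861 in ≈ 6.852 in

CN(I) from CN(II)=41: (4.2·41)/(10 − 0.058·41) = 86100/3811 ≈ 22.592
S = 1000/(86100/3811) − 10 = 29500/861 in ≈ 34.262 in
Ia = 0.2S: 0.2·34.262 = 6.852 in (exactly 5900/861)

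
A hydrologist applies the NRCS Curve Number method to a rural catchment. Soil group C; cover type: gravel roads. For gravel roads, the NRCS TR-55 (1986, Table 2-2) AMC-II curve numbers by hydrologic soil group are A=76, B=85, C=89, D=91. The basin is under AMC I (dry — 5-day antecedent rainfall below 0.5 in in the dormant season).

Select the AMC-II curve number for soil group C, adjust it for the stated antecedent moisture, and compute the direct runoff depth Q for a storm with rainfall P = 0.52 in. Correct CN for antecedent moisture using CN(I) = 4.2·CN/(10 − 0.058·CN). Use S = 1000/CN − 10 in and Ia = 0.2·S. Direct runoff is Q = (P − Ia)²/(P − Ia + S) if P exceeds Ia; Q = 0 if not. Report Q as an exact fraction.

NRCS table: gravel roads, soil group C → CN(II) = 89
Dry (AMC I): CN(I) = 4.2·89/(10 − 0.058·89) = (1869/5)/(2419/500) = 186900/2419 ≈ 77.263
Max retention: S = 1000/(186900/2419) − 10 = 5500/1869 in (≈ 2.943 in)
Ia = 0.2S: 0.2·2.943 = 0.589 in (exactly 1100/1869)
P = 0.520 ≤ Ia = 0.589 in: entire storm abstracted, Q = 0.

Q = 0 in ≈ 0.000 in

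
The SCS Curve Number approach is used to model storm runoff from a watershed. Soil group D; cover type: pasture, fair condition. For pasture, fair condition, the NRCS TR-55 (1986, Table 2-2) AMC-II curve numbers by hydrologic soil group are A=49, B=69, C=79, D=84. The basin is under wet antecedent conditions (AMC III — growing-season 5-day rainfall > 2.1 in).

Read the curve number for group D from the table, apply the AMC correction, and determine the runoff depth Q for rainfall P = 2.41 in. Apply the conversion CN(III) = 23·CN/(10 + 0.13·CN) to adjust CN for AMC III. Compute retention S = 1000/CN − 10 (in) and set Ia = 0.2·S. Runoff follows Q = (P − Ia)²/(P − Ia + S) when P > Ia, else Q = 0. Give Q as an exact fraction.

Q = 11751210409/7167864900 in ≈ 1.639 in

NRCS table: pasture, fair condition, soil group D → CN(II) = 84
Wet (AMC III): CN(III) = 23·84/(10 + 0.13·84) = 1932/(523/25) = 48300/523 ≈ 92.352
Max retention: S = 1000/(48300/523) − 10 = 400/483 in (≈ 0.828 in)
Ia = 0.2S: 0.2·0.828 = 0.166 in (exactly 80/483)
Excess rainfall: 2.410 − 0.166 = 2.244 in; P > Ia so Q > 0
Q: (108403/48300)² ÷ (148403/48300) = 11751210409/7167864900 in (≈ 1.639 in)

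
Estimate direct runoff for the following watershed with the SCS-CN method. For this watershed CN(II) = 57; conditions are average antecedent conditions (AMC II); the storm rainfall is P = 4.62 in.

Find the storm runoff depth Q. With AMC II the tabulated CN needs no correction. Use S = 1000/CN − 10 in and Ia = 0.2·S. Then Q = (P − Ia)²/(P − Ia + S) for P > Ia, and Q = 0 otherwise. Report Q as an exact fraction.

CN(II) = 57; AMC II needs no correction.
Max retention: S = 1000/57 − 10 = 430/57 in (≈ 7.544 in)
Ia = 0.2S: 0.2·7.544 = 1.509 in (exactly 86/57)
P − Ia = 4.620 − 1.509 = 8867/2850 ≈ 3.111 in (> 0, runoff occurs)
Q = (8867/2850)²/((8867/2850) + 430/57) = (78623689/8122500)/(30367/2850) = 78623689/86545950 in ≈ 0.908 in

Q = 78623689/86545950 in ≈ 0.908 in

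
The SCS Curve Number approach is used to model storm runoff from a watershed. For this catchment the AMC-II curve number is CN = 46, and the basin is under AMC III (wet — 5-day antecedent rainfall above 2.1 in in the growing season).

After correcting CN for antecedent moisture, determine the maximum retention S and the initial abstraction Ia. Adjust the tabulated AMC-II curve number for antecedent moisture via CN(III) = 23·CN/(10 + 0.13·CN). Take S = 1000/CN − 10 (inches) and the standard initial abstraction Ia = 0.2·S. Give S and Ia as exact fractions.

Adjust CN=46 to AMC III: 23·46/(10 + 0.13·46) → 1058 ÷ (799/50) = 52900/799 ≈ 66.208
Max retention: S = 1000/(52900/799) − 10 = 2700/529 in (≈ 5.104 in)
Ia = 0.2S: 0.2·5.104 = 1.021 in (exactly 540/529)

S = 2700/529 in ≈ 5.104 in; Ia = 540/529 in ≈ 1.021 in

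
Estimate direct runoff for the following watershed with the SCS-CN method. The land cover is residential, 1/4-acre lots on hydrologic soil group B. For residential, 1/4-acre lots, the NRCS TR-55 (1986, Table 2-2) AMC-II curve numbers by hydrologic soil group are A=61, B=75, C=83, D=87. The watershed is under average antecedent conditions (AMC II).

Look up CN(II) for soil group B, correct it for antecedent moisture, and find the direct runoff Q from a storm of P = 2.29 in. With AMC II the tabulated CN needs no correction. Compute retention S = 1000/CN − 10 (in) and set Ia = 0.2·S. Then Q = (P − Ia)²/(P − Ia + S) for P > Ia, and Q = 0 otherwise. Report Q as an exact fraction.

NRCS table: residential, 1/4-acre lots, soil group B → CN(II) = 75
AMC II — tabulated CN = 75 applies directly.
Max retention: S = 1000/75 − 10 = 10/3 in (≈ 3.333 in)
Ia = 0.2S: 0.2·3.333 = 0.667 in (exactly 2/3)
Excess rainfall: 2.290 − 0.667 = 1.623 in; P > Ia so Q > 0
Q: (487/300)² ÷ (1487/300) = 237169/446100 in (≈ 0.532 in)

Q = 237169/446100 in ≈ 0.532 in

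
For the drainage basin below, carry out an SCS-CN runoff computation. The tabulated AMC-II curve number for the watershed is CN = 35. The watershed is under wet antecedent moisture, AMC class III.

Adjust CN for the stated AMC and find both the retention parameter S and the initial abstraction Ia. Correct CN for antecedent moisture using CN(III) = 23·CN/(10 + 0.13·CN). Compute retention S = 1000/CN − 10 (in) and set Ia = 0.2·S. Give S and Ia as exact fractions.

CN(III) from CN(II)=35: (23·35)/(10 + 0.13·35) = 16100/291 ≈ 55.326
Retention S: 1000/CN − 10 with CN=55.326 → S = 1300/161 ≈ 8.075 in
Ia = 0.2S: 0.2·8.075 = 1.615 in (exactly 260/161)

S = 1300/161 in ≈ 8.075 in; Ia = 260/161 in ≈ 1.615 in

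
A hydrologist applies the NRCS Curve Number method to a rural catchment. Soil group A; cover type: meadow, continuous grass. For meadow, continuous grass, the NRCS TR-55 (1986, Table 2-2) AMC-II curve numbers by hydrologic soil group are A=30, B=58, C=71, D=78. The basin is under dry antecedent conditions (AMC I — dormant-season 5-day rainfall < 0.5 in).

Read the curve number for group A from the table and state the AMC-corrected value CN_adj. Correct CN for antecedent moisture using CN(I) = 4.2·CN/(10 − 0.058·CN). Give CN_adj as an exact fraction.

NRCS table: meadow, continuous grass, soil group A → CN(II) = 30
Dry (AMC I): CN(I) = 4.2·30/(10 − 0.058·30) = 126/(413/50) = 900/59 ≈ 15.254

CN_adj = 900/59 ≈ 15.254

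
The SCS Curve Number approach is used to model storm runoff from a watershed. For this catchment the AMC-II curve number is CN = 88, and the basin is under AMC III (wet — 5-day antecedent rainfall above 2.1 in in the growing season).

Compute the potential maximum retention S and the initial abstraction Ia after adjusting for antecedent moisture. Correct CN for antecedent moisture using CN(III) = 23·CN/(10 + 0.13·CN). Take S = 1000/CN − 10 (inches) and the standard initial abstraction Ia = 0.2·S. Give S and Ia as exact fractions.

S = 150/253 in ≈ 0.593 in; Ia = 30/253 in ≈ 0.119 in

Wet (AMC III): CN(III) = 23·88/(10 + 0.13·88) = 2024/(536/25) = 6325/67 ≈ 94.403
Max retention: S = 1000/(6325/67) − 10 = 150/253 in (≈ 0.593 in)
Ia = 0.2·(150/253) = 30/253 in ≈ 0.119 in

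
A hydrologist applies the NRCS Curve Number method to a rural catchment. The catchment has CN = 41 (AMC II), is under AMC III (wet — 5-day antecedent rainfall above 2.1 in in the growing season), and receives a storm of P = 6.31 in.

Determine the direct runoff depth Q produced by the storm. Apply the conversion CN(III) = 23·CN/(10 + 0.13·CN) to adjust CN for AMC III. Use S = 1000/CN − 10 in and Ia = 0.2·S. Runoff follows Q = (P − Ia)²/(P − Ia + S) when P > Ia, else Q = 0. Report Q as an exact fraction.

CN(III) from CN(II)=41: (23·41)/(10 + 0.13·41) = 94300/1533 ≈ 61.513
S = 1000/(94300/1533) − 10 = 5900/943 in ≈ 6.257 in
Ia = 0.2S: 0.2·6.257 = 1.251 in (exactly 1180/943)
Excess rainfall: 6.310 − 1.251 = 5.059 in; P > Ia so Q > 0
Q = (477033/94300)²/((477033/94300) + 5900/943) = (227560483089/8892490000)/(1067033/94300) = 227560483089/100621211900 in ≈ 2.262 in

Q = 227560483089/100621211900 in ≈ 2.262 in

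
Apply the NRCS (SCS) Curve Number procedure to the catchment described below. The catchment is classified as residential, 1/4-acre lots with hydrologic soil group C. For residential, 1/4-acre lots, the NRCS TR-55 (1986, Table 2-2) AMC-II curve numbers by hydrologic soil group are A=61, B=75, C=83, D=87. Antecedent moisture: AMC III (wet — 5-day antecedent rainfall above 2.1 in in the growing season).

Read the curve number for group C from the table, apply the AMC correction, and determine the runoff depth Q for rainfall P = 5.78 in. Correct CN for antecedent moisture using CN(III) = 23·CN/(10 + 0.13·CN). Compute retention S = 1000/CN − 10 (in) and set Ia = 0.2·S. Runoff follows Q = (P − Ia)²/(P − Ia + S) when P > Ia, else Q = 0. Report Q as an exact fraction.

Q = 16817950553/3479438850 in ≈ 4.834 in

NRCS table: residential, 1/4-acre lots, soil group C → CN(II) = 83
Adjust CN=83 to AMC III: 23·83/(10 + 0.13·83) → 1909 ÷ (2079/100) = 190900/2079 ≈ 91.823
Retention S: 1000/CN − 10 with CN=91.823 → S = 1700/1909 ≈ 0.891 in
Ia = 0.2·(1700/1909) = 340/1909 in ≈ 0.178 in
P − Ia = 5.780 − 0.178 = 534701/95450 ≈ 5.602 in (> 0, runoff occurs)
Q = (534701/95450)²/((534701/95450) + 1700/1909) = (285905159401/9110702500)/(619701/95450) = 16817950553/3479438850 in ≈ 4.834 in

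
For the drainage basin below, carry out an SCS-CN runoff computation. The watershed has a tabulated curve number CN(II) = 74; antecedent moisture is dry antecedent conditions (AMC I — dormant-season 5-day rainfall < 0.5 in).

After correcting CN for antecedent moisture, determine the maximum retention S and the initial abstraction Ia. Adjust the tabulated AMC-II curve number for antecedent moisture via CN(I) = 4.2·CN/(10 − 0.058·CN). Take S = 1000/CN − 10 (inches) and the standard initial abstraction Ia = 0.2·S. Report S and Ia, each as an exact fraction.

CN(I) from CN(II)=74: (4.2·74)/(10 − 0.058·74) = 77700/1427 ≈ 54.450
Max retention: S = 1000/(77700/1427) − 10 = 6500/777 in (≈ 8.366 in)
Ia = 0.2S: 0.2·8.366 = 1.673 in (exactly 1300/777)

S = 6500/777 in ≈ 8.366 in; Ia = 1300/777 in ≈ 1.673 in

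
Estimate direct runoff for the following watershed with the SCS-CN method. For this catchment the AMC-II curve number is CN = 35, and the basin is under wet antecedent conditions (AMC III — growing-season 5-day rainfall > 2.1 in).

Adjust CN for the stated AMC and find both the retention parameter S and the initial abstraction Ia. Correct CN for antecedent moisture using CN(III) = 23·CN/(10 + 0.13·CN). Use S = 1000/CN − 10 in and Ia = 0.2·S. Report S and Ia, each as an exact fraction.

CN(III) from CN(II)=35: (23·35)/(10 + 0.13·35) = 16100/291 ≈ 55.326
S = 1000/(16100/291) − 10 = 1300/161 in ≈ 8.075 in
Ia = 0.2·(1300/161) = 260/161 in ≈ 1.615 in

S = 1300/161 in ≈ 8.075 in; Ia = 260/161 in ≈ 1.615 in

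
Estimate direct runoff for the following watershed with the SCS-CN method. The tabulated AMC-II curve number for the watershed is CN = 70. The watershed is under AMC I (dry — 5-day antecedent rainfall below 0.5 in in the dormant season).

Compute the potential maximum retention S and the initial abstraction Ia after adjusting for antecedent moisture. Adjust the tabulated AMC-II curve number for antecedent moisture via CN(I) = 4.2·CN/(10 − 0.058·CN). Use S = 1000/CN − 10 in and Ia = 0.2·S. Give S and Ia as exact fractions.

S = 500/49 in ≈ 10.204 in; Ia = 100/49 in ≈ 2.041 in

CN(I) from CN(II)=70: (4.2·70)/(10 − 0.058·70) = 4900/99 ≈ 49.495
Retention S: 1000/CN − 10 with CN=49.495 → S = 500/49 ≈ 10.204 in
Ia = 0.2·(500/49) = 100/49 in ≈ 2.041 in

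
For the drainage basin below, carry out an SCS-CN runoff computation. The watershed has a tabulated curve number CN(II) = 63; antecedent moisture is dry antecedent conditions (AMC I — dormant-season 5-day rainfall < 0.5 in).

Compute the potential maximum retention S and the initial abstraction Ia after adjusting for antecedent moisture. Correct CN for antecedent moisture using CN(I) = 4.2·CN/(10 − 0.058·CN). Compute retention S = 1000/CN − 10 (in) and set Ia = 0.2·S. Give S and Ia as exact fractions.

S = 18500/1323 in ≈ 13.983 in; Ia = 3700/1323 in ≈ 2.797 in

Dry (AMC I): CN(I) = 4.2·63/(10 − 0.058·63) = (1323/5)/(3173/500) = 132300/3173 ≈ 41.696
S = 1000/(132300/3173) − 10 = 18500/1323 in ≈ 13.983 in
Ia = 0.2·(18500/1323) = 3700/1323 in ≈ 2.797 in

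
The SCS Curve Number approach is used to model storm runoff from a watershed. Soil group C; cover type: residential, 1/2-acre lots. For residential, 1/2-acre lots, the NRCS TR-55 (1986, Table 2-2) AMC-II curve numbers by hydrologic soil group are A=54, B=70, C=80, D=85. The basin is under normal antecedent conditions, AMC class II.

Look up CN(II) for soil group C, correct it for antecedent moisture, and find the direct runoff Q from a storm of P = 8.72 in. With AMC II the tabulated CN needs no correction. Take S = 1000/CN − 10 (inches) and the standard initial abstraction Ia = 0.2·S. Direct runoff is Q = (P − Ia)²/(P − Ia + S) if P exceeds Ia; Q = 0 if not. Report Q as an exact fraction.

Q = 168921/26800 in ≈ 6.303 in

NRCS table: residential, 1/2-acre lots, soil group C → CN(II) = 80
CN(II) = 80; AMC II needs no correction.
S = 1000/80 − 10 = 5/2 in ≈ 2.500 in
Ia = 0.2·(5/2) = 1/2 in ≈ 0.500 in
P − Ia = 8.720 − 0.500 = 411/50 ≈ 8.220 in (> 0, runoff occurs)
Q = (411/50)²/((411/50) + 5/2) = (168921/2500)/(268/25) = 168921/26800 in ≈ 6.303 in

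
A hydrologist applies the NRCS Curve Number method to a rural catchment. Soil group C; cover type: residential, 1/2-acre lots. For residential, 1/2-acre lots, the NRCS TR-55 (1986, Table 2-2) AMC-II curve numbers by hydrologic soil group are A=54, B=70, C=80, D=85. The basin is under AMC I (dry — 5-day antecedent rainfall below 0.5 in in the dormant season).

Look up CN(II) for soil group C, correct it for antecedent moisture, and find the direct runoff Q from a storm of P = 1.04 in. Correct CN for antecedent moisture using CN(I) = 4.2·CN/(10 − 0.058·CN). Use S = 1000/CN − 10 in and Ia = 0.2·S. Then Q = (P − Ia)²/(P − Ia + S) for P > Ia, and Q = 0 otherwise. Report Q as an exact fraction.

Q = 0 in ≈ 0.000 in

NRCS table: residential, 1/2-acre lots, soil group C → CN(II) = 80
Adjust CN=80 to AMC I: 4.2·80/(10 − 0.058·80) → 336 ÷ (134/25) = 4200/67 ≈ 62.687
Retention S: 1000/CN − 10 with CN=62.687 → S = 125/21 ≈ 5.952 in
Ia = 0.2·(125/21) = 25/21 in ≈ 1.190 in
P = 1.040 ≤ Ia = 1.190 in: entire storm abstracted, Q = 0.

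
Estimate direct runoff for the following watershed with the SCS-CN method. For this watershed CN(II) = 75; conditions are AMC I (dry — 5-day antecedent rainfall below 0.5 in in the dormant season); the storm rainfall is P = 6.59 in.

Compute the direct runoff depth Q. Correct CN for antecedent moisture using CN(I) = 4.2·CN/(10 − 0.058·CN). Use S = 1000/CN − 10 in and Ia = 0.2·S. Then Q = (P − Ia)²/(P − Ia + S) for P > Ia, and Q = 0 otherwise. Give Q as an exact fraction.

Q = 993321289/513557100 in ≈ 1.934 in

Adjust CN=75 to AMC I: 4.2·75/(10 − 0.058·75) → 315 ÷ (113/20) = 6300/113 ≈ 55.752
Retention S: 1000/CN − 10 with CN=55.752 → S = 500/63 ≈ 7.937 in
Ia = 0.2·(500/63) = 100/63 in ≈ 1.587 in
Since P=6.590 > Ia=1.587: effective rainfall P−Ia = 31517/6300 in
Q: (31517/6300)² ÷ (81517/6300) = 993321289/513557100 in (≈ 1.934 in)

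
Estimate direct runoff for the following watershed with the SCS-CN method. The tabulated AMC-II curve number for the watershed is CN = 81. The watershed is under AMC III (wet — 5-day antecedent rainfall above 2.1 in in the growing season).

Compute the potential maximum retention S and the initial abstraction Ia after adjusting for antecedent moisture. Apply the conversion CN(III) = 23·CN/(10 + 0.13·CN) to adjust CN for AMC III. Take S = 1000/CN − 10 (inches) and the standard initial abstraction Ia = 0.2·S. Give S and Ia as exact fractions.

S = 1900/1863 in ≈ 1.020 in; Ia = 380/1863 in ≈ 0.204 in

Wet (AMC III): CN(III) = 23·81/(10 + 0.13·81) = 1863/(2053/100) = 186300/2053 ≈ 90.745
Retention S: 1000/CN − 10 with CN=90.745 → S = 1900/1863 ≈ 1.020 in
Initial abstraction Ia = S/5 = (1900/1863)/5 = 380/1863 ≈ 0.204 in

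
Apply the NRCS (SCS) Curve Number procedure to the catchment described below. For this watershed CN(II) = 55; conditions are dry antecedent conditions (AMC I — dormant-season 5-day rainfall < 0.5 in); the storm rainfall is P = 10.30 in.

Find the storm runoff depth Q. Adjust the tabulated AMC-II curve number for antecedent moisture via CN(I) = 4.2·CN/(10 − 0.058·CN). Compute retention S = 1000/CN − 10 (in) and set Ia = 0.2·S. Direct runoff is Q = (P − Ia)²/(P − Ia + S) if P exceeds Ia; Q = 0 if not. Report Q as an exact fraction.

Adjust CN=55 to AMC I: 4.2·55/(10 − 0.058·55) → 231 ÷ (681/100) = 7700/227 ≈ 33.921
Max retention: S = 1000/(7700/227) − 10 = 1500/77 in (≈ 19.481 in)
Ia = 0.2S: 0.2·19.481 = 3.896 in (exactly 300/77)
Excess rainfall: 10.300 − 3.896 = 6.404 in; P > Ia so Q > 0
Q = (4931/770)²/((4931/770) + 1500/77) = (24314761/592900)/(19931/770) = 24314761/15346870 in ≈ 1.584 in

Q = 24314761/15346870 in ≈ 1.584 in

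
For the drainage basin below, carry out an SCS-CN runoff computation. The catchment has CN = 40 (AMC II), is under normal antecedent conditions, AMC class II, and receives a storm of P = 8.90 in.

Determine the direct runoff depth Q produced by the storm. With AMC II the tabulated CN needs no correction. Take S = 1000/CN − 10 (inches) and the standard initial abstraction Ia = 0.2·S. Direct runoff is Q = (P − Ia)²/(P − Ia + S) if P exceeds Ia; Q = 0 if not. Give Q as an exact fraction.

CN(II) = 40; AMC II needs no correction.
S = 1000/40 − 10 = 15 in ≈ 15.000 in
Ia = 0.2·15 = 3 in ≈ 3.000 in
Since P=8.900 > Ia=3.000: effective rainfall P−Ia = 59/10 in
Q: (59/10)² ÷ (209/10) = 3481/2090 in (≈ 1.666 in)

Q = 3481/2090 in ≈ 1.666 in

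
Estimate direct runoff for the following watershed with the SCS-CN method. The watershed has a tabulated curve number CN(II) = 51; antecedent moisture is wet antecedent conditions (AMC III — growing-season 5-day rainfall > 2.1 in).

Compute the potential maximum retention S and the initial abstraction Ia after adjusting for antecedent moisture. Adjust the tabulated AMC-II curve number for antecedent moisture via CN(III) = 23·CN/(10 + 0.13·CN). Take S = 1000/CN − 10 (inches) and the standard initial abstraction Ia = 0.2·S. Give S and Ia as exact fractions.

S = 4900/1173 in ≈ 4.177 in; Ia = 980/1173 in ≈ 0.835 in

Adjust CN=51 to AMC III: 23·51/(10 + 0.13·51) → 1173 ÷ (1663/100) = 117300/1663 ≈ 70.535
Max retention: S = 1000/(117300/1663) − 10 = 4900/1173 in (≈ 4.177 in)
Ia = 0.2S: 0.2·4.177 = 0.835 in (exactly 980/1173)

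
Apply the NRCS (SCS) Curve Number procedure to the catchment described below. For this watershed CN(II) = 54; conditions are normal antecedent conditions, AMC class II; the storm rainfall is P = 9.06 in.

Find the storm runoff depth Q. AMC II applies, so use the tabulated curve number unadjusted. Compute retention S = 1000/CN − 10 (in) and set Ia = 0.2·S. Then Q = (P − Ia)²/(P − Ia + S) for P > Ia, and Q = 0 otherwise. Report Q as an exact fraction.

Q = 98624761/28931850 in ≈ 3.409 in

AMC II — tabulated CN = 54 applies directly.
Max retention: S = 1000/54 − 10 = 230/27 in (≈ 8.519 in)
Ia = 0.2·(230/27) = 46/27 in ≈ 1.704 in
Since P=9.060 > Ia=1.704: effective rainfall P−Ia = 9931/1350 in
Q: (9931/1350)² ÷ (21431/1350) = 98624761/28931850 in (≈ 3.409 in)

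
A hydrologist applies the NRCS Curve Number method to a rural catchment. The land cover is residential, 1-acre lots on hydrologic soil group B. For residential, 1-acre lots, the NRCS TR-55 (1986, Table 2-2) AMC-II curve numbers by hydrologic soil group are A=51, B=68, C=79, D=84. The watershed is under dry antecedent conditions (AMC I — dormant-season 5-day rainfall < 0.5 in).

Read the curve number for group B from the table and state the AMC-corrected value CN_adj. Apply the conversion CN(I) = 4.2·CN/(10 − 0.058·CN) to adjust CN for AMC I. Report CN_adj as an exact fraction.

CN_adj = 35700/757 ≈ 47.160

NRCS table: residential, 1-acre lots, soil group B → CN(II) = 68
CN(I) from CN(II)=68: (4.2·68)/(10 − 0.058·68) = 35700/757 ≈ 47.160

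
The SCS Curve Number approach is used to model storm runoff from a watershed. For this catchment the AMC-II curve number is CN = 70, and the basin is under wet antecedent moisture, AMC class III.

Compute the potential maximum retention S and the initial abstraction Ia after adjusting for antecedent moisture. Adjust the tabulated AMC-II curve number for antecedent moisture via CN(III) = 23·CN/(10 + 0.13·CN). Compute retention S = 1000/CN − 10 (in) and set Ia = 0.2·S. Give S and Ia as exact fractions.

Wet (AMC III): CN(III) = 23·70/(10 + 0.13·70) = 1610/(191/10) = 16100/191 ≈ 84.293
Retention S: 1000/CN − 10 with CN=84.293 → S = 300/161 ≈ 1.863 in
Ia = 0.2S: 0.2·1.863 = 0.373 in (exactly 60/161)

S = 300/161 in ≈ 1.863 in; Ia = 60/161 in ≈ 0.373 in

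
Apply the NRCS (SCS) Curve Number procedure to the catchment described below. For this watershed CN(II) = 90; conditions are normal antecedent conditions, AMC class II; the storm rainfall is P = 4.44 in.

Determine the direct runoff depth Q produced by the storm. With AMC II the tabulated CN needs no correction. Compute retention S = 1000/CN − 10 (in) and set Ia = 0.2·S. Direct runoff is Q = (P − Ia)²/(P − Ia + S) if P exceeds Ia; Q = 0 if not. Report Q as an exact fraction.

CN(II) = 90; AMC II needs no correction.
Max retention: S = 1000/90 − 10 = 10/9 in (≈ 1.111 in)
Ia = 0.2S: 0.2·1.111 = 0.222 in (exactly 2/9)
Since P=4.440 > Ia=0.222: effective rainfall P−Ia = 949/225 in
Q = (949/225)²/((949/225) + 10/9) = (900601/50625)/(1199/225) = 900601/269775 in ≈ 3.338 in

Q = 900601/269775 in ≈ 3.338 in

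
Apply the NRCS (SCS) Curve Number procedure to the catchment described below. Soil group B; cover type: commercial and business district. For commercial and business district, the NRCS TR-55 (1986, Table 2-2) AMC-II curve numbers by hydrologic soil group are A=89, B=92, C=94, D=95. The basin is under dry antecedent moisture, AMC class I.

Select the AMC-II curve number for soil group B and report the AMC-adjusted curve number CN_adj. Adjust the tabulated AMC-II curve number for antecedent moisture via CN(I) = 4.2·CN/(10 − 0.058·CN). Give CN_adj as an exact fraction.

CN_adj = 48300/583 ≈ 82.847

NRCS table: commercial and business district, soil group B → CN(II) = 92
CN(I) from CN(II)=92: (4.2·92)/(10 − 0.058·92) = 48300/583 ≈ 82.847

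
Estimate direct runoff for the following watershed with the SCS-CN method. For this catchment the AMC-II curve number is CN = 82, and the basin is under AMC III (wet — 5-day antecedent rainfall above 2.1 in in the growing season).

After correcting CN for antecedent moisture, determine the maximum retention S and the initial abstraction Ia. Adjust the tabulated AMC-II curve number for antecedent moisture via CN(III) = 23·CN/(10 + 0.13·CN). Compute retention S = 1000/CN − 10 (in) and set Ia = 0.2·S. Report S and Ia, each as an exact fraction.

S = 900/943 in ≈ 0.954 in; Ia = 180/943 in ≈ 0.191 in

CN(III) from CN(II)=82: (23·82)/(10 + 0.13·82) = 94300/1033 ≈ 91.288
Max retention: S = 1000/(94300/1033) − 10 = 900/943 in (≈ 0.954 in)
Initial abstraction Ia = S/5 = (900/943)/5 = 180/943 ≈ 0.191 in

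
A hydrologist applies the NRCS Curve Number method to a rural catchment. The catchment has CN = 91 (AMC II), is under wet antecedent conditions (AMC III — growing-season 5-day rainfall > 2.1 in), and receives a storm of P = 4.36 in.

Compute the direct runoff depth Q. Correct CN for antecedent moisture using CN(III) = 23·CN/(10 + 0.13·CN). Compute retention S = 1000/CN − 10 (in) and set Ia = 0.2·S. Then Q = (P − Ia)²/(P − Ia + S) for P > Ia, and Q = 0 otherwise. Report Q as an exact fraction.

Q = 50013507769/12879118525 in ≈ 3.883 in

Wet (AMC III): CN(III) = 23·91/(10 + 0.13·91) = 2093/(2183/100) = 209300/2183 ≈ 95.877
Max retention: S = 1000/(209300/2183) − 10 = 900/2093 in (≈ 0.430 in)
Ia = 0.2·(900/2093) = 180/2093 in ≈ 0.086 in
P − Ia = 4.360 − 0.086 = 223637/52325 ≈ 4.274 in (> 0, runoff occurs)
Runoff Q = (P−Ia)²/(P−Ia+S) = (4.274)²/(4.274+0.430) = 50013507769/12879118525 ≈ 3.883 in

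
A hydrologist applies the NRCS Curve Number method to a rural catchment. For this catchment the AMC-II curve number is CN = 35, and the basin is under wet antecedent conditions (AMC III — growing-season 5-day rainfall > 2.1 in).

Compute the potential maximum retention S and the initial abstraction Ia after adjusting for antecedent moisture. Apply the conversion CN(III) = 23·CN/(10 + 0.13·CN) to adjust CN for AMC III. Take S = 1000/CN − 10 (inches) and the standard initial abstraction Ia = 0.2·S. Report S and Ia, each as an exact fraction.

S = 1300/161 in ≈ 8.075 in; Ia = 260/161 in ≈ 1.615 in

Wet (AMC III): CN(III) = 23·35/(10 + 0.13·35) = 805/(291/20) = 16100/291 ≈ 55.326
Retention S: 1000/CN − 10 with CN=55.326 → S = 1300/161 ≈ 8.075 in
Initial abstraction Ia = S/5 = (1300/161)/5 = 260/161 ≈ 1.615 in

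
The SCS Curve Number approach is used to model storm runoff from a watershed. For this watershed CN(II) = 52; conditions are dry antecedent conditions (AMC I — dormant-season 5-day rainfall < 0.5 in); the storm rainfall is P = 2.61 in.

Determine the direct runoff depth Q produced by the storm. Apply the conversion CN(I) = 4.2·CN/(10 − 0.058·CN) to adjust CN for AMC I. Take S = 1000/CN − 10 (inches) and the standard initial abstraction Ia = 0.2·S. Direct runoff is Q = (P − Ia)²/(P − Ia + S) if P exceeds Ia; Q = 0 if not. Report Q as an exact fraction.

Q = 0 in ≈ 0.000 in

Dry (AMC I): CN(I) = 4.2·52/(10 − 0.058·52) = (1092/5)/(873/125) = 9100/291 ≈ 31.271
Max retention: S = 1000/(9100/291) − 10 = 2000/91 in (≈ 21.978 in)
Initial abstraction Ia = S/5 = (2000/91)/5 = 400/91 ≈ 4.396 in
P = 2.610 ≤ Ia = 4.396 in: entire storm abstracted, Q = 0.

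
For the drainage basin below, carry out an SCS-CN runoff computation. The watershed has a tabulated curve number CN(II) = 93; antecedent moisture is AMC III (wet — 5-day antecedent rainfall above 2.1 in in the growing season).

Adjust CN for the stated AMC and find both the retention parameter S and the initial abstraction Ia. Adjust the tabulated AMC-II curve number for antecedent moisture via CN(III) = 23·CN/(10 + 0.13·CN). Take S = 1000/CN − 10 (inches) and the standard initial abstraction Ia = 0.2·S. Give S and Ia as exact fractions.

S = 700/2139 in ≈ 0.327 in; Ia = 140/2139 in ≈ 0.065 in

CN(III) from CN(II)=93: (23·93)/(10 + 0.13·93) = 213900/2209 ≈ 96.831
Max retention: S = 1000/(213900/2209) − 10 = 700/2139 in (≈ 0.327 in)
Ia = 0.2S: 0.2·0.327 = 0.065 in (exactly 140/2139)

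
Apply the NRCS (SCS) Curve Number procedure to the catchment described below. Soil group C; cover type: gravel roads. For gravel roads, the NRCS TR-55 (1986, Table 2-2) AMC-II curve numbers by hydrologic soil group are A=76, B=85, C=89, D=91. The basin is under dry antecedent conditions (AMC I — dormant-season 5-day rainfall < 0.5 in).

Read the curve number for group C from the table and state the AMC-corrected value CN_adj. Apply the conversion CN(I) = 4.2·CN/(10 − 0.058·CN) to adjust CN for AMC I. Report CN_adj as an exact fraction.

NRCS table: gravel roads, soil group C → CN(II) = 89
Adjust CN=89 to AMC I: 4.2·89/(10 − 0.058·89) → (1869/5) ÷ (2419/500) = 186900/2419 ≈ 77.263

CN_adj = 186900/2419 ≈ 77.263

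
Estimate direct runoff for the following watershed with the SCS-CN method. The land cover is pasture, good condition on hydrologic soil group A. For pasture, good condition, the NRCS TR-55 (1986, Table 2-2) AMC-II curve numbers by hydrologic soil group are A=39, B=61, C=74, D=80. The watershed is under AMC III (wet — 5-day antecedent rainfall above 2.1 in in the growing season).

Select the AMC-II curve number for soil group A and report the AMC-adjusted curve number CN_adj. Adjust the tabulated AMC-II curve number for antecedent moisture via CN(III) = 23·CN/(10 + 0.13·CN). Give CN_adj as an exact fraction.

NRCS table: pasture, good condition, soil group A → CN(II) = 39
Adjust CN=39 to AMC III: 23·39/(10 + 0.13·39) → 897 ÷ (1507/100) = 89700/1507 ≈ 59.522

CN_adj = 89700/1507 ≈ 59.522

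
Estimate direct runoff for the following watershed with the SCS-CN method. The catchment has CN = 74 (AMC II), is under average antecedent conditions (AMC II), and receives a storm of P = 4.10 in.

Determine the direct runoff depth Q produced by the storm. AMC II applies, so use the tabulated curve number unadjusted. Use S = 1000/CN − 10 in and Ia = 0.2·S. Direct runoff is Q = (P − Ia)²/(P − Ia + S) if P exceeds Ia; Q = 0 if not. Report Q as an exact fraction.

CN(II) = 74; AMC II needs no correction.
Max retention: S = 1000/74 − 10 = 130/37 in (≈ 3.514 in)
Initial abstraction Ia = S/5 = (130/37)/5 = 26/37 ≈ 0.703 in
Since P=4.100 > Ia=0.703: effective rainfall P−Ia = 1257/370 in
Q = (1257/370)²/((1257/370) + 130/37) = (1580049/136900)/(2557/370) = 1580049/946090 in ≈ 1.670 in

Q = 1580049/946090 in ≈ 1.670 in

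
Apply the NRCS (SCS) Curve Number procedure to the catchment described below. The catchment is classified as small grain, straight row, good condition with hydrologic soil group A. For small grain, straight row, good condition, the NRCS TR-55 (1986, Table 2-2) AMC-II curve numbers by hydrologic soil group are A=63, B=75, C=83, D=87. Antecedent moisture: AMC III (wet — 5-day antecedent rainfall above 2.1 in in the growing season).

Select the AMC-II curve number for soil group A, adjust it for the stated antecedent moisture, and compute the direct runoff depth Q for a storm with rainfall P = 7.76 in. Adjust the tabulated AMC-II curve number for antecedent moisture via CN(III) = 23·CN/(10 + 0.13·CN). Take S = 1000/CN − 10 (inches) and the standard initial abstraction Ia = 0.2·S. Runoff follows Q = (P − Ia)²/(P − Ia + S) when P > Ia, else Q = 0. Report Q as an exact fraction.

Q = 34480955618/6431857425 in ≈ 5.361 in

NRCS table: small grain, straight row, good condition, soil group A → CN(II) = 63
Wet (AMC III): CN(III) = 23·63/(10 + 0.13·63) = 1449/(1819/100) = 144900/1819 ≈ 79.659
Retention S: 1000/CN − 10 with CN=79.659 → S = 3700/1449 ≈ 2.553 in
Ia = 0.2S: 0.2·2.553 = 0.511 in (exactly 740/1449)
Since P=7.760 > Ia=0.511: effective rainfall P−Ia = 262606/36225 in
Q: (262606/36225)² ÷ (355106/36225) = 34480955618/6431857425 in (≈ 5.361 in)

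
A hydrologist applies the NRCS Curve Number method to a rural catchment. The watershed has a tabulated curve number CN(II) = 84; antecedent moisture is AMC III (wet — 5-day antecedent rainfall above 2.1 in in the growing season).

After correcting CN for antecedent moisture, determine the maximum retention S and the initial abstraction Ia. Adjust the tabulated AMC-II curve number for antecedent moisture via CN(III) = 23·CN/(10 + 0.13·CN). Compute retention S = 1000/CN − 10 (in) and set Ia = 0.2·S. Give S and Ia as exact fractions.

S = 400/483 in ≈ 0.828 in; Ia = 80/483 in ≈ 0.166 in

CN(III) from CN(II)=84: (23·84)/(10 + 0.13·84) = 48300/523 ≈ 92.352
S = 1000/(48300/523) − 10 = 400/483 in ≈ 0.828 in
Initial abstraction Ia = S/5 = (400/483)/5 = 80/483 ≈ 0.166 in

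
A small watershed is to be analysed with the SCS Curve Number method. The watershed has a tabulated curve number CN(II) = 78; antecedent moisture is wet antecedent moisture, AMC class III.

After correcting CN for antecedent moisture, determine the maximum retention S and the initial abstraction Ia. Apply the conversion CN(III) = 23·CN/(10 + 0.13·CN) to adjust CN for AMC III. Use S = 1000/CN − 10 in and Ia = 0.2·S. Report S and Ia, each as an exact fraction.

S = 1100/897 in ≈ 1.226 in; Ia = 220/897 in ≈ 0.245 in

Wet (AMC III): CN(III) = 23·78/(10 + 0.13·78) = 1794/(1007/50) = 89700/1007 ≈ 89.076
S = 1000/(89700/1007) − 10 = 1100/897 in ≈ 1.226 in
Ia = 0.2S: 0.2·1.226 = 0.245 in (exactly 220/897)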